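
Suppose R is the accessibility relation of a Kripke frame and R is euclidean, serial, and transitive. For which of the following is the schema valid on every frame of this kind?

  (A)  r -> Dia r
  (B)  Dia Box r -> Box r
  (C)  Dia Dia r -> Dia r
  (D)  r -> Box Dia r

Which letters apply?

(A) r -> Dia r is the dual of axiom T, which corresponds to reflexivity. Such an R need not be reflexive — not valid.
(B) the dual of axiom 5: valid iff R is euclidean. Every such R is euclidean — valid.
(C) Dia Dia r -> Dia r is the dual of axiom 4, which corresponds to transitivity. Every such R is transitive — valid.
(D) r -> Box Dia r (axiom B) characterises the symmetric frames. Such an R need not be symmetric — not valid.

B, C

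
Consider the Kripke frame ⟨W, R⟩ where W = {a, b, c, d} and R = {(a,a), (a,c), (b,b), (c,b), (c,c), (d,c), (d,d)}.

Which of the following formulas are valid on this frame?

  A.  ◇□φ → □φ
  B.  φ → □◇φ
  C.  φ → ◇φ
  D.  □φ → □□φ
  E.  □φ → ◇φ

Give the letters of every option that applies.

C, E

R is reflexive: each world relates to itself.
R is not symmetric: a R c but not c R a.
R is not transitive: a R c and c R b but not a R b.
R is not euclidean: a R c and a R a but not c R a.
R is serial: every world has an R-successor.
(A) ◇□φ → □φ (the dual of axiom 5) characterises the euclidean frames. R is not euclidean — not valid.
(B) φ → □◇φ is axiom B; it is valid on a frame exactly when R is symmetric. R is not symmetric, so not valid.
(C) φ → ◇φ is the dual of axiom T, which corresponds to reflexivity. R is reflexive — valid.
(D) □φ → □□φ (axiom 4) characterises the transitive frames. R is not transitive — not valid.
(E) axiom D: valid iff R is serial. R is serial — valid.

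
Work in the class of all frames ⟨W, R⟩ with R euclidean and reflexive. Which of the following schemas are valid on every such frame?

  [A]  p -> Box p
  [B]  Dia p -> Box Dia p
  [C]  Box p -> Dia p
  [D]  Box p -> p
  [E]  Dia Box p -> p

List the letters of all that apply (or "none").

B, C, D, E

A reflexive euclidean relation is also symmetric (from wRw and wRv the euclidean condition gives vRw) and hence transitive; it is an equivalence relation.
(A) p -> Box p (equivalent to ◇p→p) corresponds to R being a subset of the identity. Such an R need not be a subset of the identity, so not valid.
(B) Dia p -> Box Dia p (axiom 5) characterises the euclidean frames. Every such R is euclidean — valid.
(C) axiom D: valid iff R is serial. Every such R is serial — valid.
(D) Box p -> p is axiom T; it is valid on a frame exactly when R is reflexive. Every such R is reflexive, so valid.
(E) Dia Box p -> p (the dual of axiom B) characterises the symmetric frames. Every such R is symmetric — valid.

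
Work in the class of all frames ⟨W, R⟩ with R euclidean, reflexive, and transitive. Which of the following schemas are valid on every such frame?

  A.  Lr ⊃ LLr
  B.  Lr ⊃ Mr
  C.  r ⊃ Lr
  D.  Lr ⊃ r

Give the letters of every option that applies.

A, B, D

A relation that is euclidean, reflexive, and transitive is also serial and symmetric.
(A) Lr ⊃ LLr is axiom 4, which corresponds to transitivity. Every such R is transitive — valid.
(B) Lr ⊃ Mr is axiom D, which corresponds to seriality. Every such R is serial — valid.
(C) r ⊃ Lr is equivalent to ◇p→p; it holds exactly when R ⊆ identity. Such an R need not be a subset of the identity — not valid.
(D) axiom T: valid iff R is reflexive. Every such R is reflexive — valid.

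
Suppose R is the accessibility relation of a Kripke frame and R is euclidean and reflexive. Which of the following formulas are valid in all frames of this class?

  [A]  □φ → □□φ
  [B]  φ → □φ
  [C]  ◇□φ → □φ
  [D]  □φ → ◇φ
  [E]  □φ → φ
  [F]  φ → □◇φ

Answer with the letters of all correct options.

A, C, D, E, F

A reflexive euclidean relation is also symmetric (from wRw and wRv the euclidean condition gives vRw) and hence transitive; it is an equivalence relation.
(A) □φ → □□φ is axiom 4, which corresponds to transitivity. Every such R is transitive — valid.
(B) φ → □φ (equivalent to ◇p→p) corresponds to R being a subset of the identity. Such an R need not be a subset of the identity, so not valid.
(C) the dual of axiom 5: valid iff R is euclidean. Every such R is euclidean — valid.
(D) axiom D: valid iff R is serial. Every such R is serial — valid.
(E) □φ → φ is axiom T, which corresponds to reflexivity. Every such R is reflexive — valid.
(F) φ → □◇φ is axiom B; it is valid on a frame exactly when R is symmetric. Every such R is symmetric, so valid.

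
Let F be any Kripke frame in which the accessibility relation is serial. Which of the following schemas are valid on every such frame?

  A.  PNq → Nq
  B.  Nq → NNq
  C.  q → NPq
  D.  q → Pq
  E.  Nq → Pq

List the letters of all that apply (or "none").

(A) PNq → Nq is the dual of axiom 5; it is valid on a frame exactly when R is euclidean. Such an R need not be euclidean, so not valid.
(B) Nq → NNq is axiom 4; it is valid on a frame exactly when R is transitive. Such an R need not be transitive, so not valid.
(C) q → NPq is axiom B, which corresponds to symmetry. Such an R need not be symmetric — not valid.
(D) q → Pq is the dual of axiom T; it is valid on a frame exactly when R is reflexive. Such an R need not be reflexive, so not valid.
(E) Nq → Pq is axiom D, which corresponds to seriality. Every such R is serial — valid.

E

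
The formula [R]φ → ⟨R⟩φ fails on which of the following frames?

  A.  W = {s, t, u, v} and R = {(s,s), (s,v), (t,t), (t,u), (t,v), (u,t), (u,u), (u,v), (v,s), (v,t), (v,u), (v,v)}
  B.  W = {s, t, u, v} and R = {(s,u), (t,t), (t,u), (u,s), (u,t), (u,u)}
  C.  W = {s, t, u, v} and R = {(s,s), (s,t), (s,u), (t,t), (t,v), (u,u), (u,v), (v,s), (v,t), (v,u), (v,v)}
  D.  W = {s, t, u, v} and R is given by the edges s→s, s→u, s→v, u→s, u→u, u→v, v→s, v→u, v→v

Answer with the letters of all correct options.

The schema [R]φ → ⟨R⟩φ is axiom D; it is valid on a frame iff R is serial.
(A) R is serial (every world has an R-successor), so the schema is valid here.
(B) R is not serial (v has no R-successor), so the schema fails here.
(C) R is serial (every world has an R-successor), so the schema is valid here.
(D) R is not serial (t has no R-successor), so the schema fails here.

B, D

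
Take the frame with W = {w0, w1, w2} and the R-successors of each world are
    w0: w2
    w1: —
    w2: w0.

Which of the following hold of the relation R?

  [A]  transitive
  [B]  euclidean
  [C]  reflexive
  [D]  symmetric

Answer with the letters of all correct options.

(A) not transitive: w0 R w2 and w2 R w0 but not w0 R w0.
(B) not euclidean: w0 R w2 and w0 R w2 but not w2 R w2.
(C) not reflexive: not w0 R w0.
(D) symmetric: every R-edge is matched by its reverse.

D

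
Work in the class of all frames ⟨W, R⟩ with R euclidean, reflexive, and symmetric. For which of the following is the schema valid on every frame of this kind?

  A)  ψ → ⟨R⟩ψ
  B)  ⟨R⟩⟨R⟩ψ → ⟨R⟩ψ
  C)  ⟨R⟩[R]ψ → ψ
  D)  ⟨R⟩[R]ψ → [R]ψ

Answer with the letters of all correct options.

A, B, C, D

A relation that is euclidean, reflexive, and symmetric is also serial and transitive.
(A) ψ → ⟨R⟩ψ is the dual of axiom T; it is valid on a frame exactly when R is reflexive. Every such R is reflexive, so valid.
(B) ⟨R⟩⟨R⟩ψ → ⟨R⟩ψ is the dual of axiom 4; it is valid on a frame exactly when R is transitive. Every such R is transitive, so valid.
(C) ⟨R⟩[R]ψ → ψ is the dual of axiom B; it is valid on a frame exactly when R is symmetric. Every such R is symmetric, so valid.
(D) the dual of axiom 5: valid iff R is euclidean. Every such R is euclidean — valid.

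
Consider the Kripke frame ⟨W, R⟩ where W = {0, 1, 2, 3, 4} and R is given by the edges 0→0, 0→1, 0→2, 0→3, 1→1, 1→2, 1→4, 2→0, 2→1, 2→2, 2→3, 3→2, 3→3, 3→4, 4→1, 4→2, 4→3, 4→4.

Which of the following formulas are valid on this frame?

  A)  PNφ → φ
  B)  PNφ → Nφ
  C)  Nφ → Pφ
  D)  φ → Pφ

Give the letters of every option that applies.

R is reflexive: each world relates to itself.
R is not symmetric: 0 R 1 but not 1 R 0.
R is not euclidean: 0 R 1 and 0 R 0 but not 1 R 0.
R is serial: every world has an R-successor.
(A) PNφ → φ is the dual of axiom B; it is valid on a frame exactly when R is symmetric. R is not symmetric, so not valid.
(B) PNφ → Nφ (the dual of axiom 5) characterises the euclidean frames. R is not euclidean — not valid.
(C) Nφ → Pφ is axiom D, which corresponds to seriality. R is serial — valid.
(D) φ → Pφ is the dual of axiom T; it is valid on a frame exactly when R is reflexive. R is reflexive, so valid.

C, D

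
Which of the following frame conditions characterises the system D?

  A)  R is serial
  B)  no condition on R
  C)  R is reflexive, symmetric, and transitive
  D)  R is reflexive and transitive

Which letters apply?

(A) D is sound and complete for exactly this class.
(B) this class determines K, not D.
(C) this class determines S5, not D.
(D) this class determines S4, not D.

A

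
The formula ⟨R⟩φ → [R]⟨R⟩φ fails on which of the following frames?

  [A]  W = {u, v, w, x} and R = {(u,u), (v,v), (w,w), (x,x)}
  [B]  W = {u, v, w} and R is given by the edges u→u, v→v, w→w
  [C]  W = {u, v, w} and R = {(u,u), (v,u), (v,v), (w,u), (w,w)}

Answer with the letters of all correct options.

C

The schema ⟨R⟩φ → [R]⟨R⟩φ is axiom 5; it is valid on a frame iff R is euclidean.
(A) R is euclidean (any two R-successors of the same world are R-related), so the schema is valid here.
(B) R is euclidean (any two R-successors of the same world are R-related), so the schema is valid here.
(C) R is not euclidean (v R u and v R v but not u R v), so the schema fails here.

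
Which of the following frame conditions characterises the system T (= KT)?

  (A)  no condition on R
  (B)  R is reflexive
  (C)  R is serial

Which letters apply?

B

(A) this class determines K, not T (= KT).
(B) T (= KT) is sound and complete for exactly this class.
(C) this class determines D, not T (= KT).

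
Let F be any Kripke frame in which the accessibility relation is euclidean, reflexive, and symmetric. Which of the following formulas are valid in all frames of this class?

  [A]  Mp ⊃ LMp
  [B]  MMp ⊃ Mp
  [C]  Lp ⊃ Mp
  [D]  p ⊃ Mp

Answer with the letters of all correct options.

A, B, C, D

A relation that is euclidean, reflexive, and symmetric is also serial and transitive.
(A) Mp ⊃ LMp is axiom 5; it is valid on a frame exactly when R is euclidean. Every such R is euclidean, so valid.
(B) the dual of axiom 4: valid iff R is transitive. Every such R is transitive — valid.
(C) Lp ⊃ Mp is axiom D; it is valid on a frame exactly when R is serial. Every such R is serial, so valid.
(D) p ⊃ Mp (the dual of axiom T) characterises the reflexive frames. Every such R is reflexive — valid.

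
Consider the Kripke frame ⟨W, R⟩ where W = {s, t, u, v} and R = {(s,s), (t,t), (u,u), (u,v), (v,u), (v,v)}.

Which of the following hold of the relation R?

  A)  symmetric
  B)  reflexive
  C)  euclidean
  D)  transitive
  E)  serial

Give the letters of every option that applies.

(A) symmetric: every R-edge is matched by its reverse.
(B) reflexive: each world relates to itself.
(C) euclidean: any two R-successors of the same world are R-related.
(D) transitive: R is closed under composition.
(E) serial: every world has an R-successor.

A, B, C, D, E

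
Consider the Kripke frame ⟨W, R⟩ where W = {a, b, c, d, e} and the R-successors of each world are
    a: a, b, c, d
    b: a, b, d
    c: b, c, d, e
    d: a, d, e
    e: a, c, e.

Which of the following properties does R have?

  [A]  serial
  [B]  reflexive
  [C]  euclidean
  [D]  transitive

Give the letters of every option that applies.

(A) serial: every world has an R-successor.
(B) reflexive: each world relates to itself.
(C) not euclidean: a R b and a R c but not b R c.
(D) not transitive: a R c and c R e but not a R e.

A, B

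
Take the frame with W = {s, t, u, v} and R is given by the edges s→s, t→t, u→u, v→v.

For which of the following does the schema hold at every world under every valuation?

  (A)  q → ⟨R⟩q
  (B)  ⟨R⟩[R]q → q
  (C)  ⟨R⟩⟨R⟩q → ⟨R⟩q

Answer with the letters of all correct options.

A, B, C

R is reflexive: each world relates to itself.
R is symmetric: every R-edge is matched by its reverse.
R is transitive: R is closed under composition.
(A) the dual of axiom T: valid iff R is reflexive. R is reflexive — valid.
(B) ⟨R⟩[R]q → q is the dual of axiom B; it is valid on a frame exactly when R is symmetric. R is symmetric, so valid.
(C) ⟨R⟩⟨R⟩q → ⟨R⟩q is the dual of axiom 4; it is valid on a frame exactly when R is transitive. R is transitive, so valid.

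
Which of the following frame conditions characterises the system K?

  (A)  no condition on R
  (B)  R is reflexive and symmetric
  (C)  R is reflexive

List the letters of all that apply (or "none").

(A) K is sound and complete for exactly this class.
(B) this class determines B (= KTB), not K.
(C) this class determines T (= KT), not K.

A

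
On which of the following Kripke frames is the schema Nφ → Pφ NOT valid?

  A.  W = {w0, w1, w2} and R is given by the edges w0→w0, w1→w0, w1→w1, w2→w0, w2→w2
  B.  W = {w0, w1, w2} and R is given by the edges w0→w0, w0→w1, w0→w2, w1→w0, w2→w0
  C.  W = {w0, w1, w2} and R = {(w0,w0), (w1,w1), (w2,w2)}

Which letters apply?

none

The schema Nφ → Pφ is axiom D; it is valid on a frame iff R is serial.
(A) R is serial (every world has an R-successor), so the schema is valid here.
(B) R is serial (every world has an R-successor), so the schema is valid here.
(C) R is serial (every world has an R-successor), so the schema is valid here.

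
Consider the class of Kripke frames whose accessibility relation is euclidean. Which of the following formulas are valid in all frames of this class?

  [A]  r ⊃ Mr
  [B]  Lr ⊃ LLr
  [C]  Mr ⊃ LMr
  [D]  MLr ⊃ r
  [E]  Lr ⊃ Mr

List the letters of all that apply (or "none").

(A) the dual of axiom T: valid iff R is reflexive. Such an R need not be reflexive — not valid.
(B) Lr ⊃ LLr is axiom 4, which corresponds to transitivity. Such an R need not be transitive — not valid.
(C) Mr ⊃ LMr (axiom 5) characterises the euclidean frames. Every such R is euclidean — valid.
(D) MLr ⊃ r (the dual of axiom B) characterises the symmetric frames. Such an R need not be symmetric — not valid.
(E) Lr ⊃ Mr is axiom D, which corresponds to seriality. Such an R need not be serial — not valid.

C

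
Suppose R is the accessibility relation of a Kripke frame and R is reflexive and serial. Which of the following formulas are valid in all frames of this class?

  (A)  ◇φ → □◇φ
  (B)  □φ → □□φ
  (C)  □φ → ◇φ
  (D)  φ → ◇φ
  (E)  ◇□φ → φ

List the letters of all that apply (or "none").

(A) ◇φ → □◇φ is axiom 5; it is valid on a frame exactly when R is euclidean. Such an R need not be euclidean, so not valid.
(B) □φ → □□φ (axiom 4) characterises the transitive frames. Such an R need not be transitive — not valid.
(C) □φ → ◇φ (axiom D) characterises the serial frames. Every such R is serial — valid.
(D) φ → ◇φ is the dual of axiom T; it is valid on a frame exactly when R is reflexive. Every such R is reflexive, so valid.
(E) ◇□φ → φ (the dual of axiom B) characterises the symmetric frames. Such an R need not be symmetric — not valid.

C, D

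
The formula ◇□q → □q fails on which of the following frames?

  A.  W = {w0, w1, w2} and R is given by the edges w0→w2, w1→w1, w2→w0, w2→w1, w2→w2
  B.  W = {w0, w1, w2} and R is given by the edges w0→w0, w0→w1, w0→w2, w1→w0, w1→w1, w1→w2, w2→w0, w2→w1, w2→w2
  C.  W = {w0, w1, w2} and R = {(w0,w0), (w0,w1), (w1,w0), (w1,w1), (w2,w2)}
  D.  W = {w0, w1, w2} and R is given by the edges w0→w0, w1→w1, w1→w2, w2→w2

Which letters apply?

The schema ◇□q → □q is the dual of axiom 5; it is valid on a frame iff R is euclidean.
(A) R is not euclidean (w2 R w0 and w2 R w1 but not w0 R w1), so the schema fails here.
(B) R is euclidean (any two R-successors of the same world are R-related), so the schema is valid here.
(C) R is euclidean (any two R-successors of the same world are R-related), so the schema is valid here.
(D) R is not euclidean (w1 R w2 and w1 R w1 but not w2 R w1), so the schema fails here.

A, D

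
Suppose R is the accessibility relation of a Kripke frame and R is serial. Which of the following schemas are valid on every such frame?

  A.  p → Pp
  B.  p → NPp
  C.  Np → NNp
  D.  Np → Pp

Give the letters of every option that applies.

D

(A) p → Pp is the dual of axiom T, which corresponds to reflexivity. Such an R need not be reflexive — not valid.
(B) axiom B: valid iff R is symmetric. Such an R need not be symmetric — not valid.
(C) Np → NNp is axiom 4, which corresponds to transitivity. Such an R need not be transitive — not valid.
(D) axiom D: valid iff R is serial. Every such R is serial — valid.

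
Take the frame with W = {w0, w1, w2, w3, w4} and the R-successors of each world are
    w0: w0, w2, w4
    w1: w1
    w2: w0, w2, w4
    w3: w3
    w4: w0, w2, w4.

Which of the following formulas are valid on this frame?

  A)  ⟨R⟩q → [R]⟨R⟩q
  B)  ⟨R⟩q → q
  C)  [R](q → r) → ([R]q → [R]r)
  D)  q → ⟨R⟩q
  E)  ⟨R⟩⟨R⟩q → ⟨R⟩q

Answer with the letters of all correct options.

A, C, D, E

R is reflexive: each world relates to itself.
R is transitive: R is closed under composition.
R is euclidean: any two R-successors of the same world are R-related.
R is not a subset of the identity: w0 R w2 with w0 ≠ w2.
(A) ⟨R⟩q → [R]⟨R⟩q is axiom 5, which corresponds to the euclidean property. R is euclidean — valid.
(B) ⟨R⟩q → q (the converse of T) corresponds to R being a subset of the identity. Here R ⊄ identity, so not valid.
(C) this is just K, valid on every normal frame.
(D) the dual of axiom T: valid iff R is reflexive. R is reflexive — valid.
(E) ⟨R⟩⟨R⟩q → ⟨R⟩q is the dual of axiom 4, which corresponds to transitivity. R is transitive — valid.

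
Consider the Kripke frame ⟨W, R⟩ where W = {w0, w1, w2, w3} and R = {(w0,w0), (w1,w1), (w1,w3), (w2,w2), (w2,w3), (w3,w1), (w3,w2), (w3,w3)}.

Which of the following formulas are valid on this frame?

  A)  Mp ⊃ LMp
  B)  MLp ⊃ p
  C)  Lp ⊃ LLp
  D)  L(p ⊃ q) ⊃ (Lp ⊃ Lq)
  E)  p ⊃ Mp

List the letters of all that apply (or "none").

R is reflexive: each world relates to itself.
R is symmetric: every R-edge is matched by its reverse.
R is not transitive: w1 R w3 and w3 R w2 but not w1 R w2.
R is not euclidean: w3 R w1 and w3 R w2 but not w1 R w2.
(A) Mp ⊃ LMp is axiom 5, which corresponds to the euclidean property. R is not euclidean — not valid.
(B) MLp ⊃ p is the dual of axiom B; it is valid on a frame exactly when R is symmetric. R is symmetric, so valid.
(C) axiom 4: valid iff R is transitive. R is not transitive — not valid.
(D) this is just K, valid on every normal frame.
(E) p ⊃ Mp (the dual of axiom T) characterises the reflexive frames. R is reflexive — valid.

B, D, E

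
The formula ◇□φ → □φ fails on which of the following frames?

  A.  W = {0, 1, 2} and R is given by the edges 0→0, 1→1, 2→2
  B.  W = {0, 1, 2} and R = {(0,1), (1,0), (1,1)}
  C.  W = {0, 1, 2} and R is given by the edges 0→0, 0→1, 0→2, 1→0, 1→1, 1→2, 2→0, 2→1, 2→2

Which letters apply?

The schema ◇□φ → □φ is the dual of axiom 5; it is valid on a frame iff R is euclidean.
(A) R is euclidean (any two R-successors of the same world are R-related), so the schema is valid here.
(B) R is not euclidean (1 R 0 and 1 R 0 but not 0 R 0), so the schema fails here.
(C) R is euclidean (any two R-successors of the same world are R-related), so the schema is valid here.

B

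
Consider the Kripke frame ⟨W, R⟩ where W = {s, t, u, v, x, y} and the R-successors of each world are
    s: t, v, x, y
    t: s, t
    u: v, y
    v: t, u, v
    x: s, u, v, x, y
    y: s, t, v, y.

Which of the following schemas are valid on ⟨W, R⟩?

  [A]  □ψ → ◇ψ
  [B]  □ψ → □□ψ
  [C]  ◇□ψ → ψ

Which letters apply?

A

R is not symmetric: s R v but not v R s.
R is not transitive: s R t and t R s but not s R s.
R is serial: every world has an R-successor.
(A) □ψ → ◇ψ (axiom D) characterises the serial frames. R is serial — valid.
(B) □ψ → □□ψ is axiom 4, which corresponds to transitivity. R is not transitive — not valid.
(C) the dual of axiom B: valid iff R is symmetric. R is not symmetric — not valid.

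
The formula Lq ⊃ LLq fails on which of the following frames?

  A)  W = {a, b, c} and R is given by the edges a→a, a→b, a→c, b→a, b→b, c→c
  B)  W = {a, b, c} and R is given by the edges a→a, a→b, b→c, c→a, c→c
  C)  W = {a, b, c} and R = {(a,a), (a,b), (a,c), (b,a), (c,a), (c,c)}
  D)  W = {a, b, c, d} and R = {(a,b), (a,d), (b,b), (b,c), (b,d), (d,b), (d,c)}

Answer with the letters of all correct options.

The schema Lq ⊃ LLq is axiom 4; it is valid on a frame iff R is transitive.
(A) R is not transitive (b R a and a R c but not b R c), so the schema fails here.
(B) R is not transitive (a R b and b R c but not a R c), so the schema fails here.
(C) R is not transitive (b R a and a R b but not b R b), so the schema fails here.
(D) R is not transitive (a R b and b R c but not a R c), so the schema fails here.

A, B, C, D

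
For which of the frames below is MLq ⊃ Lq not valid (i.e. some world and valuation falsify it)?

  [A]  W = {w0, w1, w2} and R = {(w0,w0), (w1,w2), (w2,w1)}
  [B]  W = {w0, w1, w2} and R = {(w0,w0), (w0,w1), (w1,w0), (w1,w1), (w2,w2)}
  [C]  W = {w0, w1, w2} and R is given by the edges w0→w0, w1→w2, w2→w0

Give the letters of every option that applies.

The schema MLq ⊃ Lq is the dual of axiom 5; it is valid on a frame iff R is euclidean.
(A) R is not euclidean (w1 R w2 and w1 R w2 but not w2 R w2), so the schema fails here.
(B) R is euclidean (any two R-successors of the same world are R-related), so the schema is valid here.
(C) R is not euclidean (w1 R w2 and w1 R w2 but not w2 R w2), so the schema fails here.

A, C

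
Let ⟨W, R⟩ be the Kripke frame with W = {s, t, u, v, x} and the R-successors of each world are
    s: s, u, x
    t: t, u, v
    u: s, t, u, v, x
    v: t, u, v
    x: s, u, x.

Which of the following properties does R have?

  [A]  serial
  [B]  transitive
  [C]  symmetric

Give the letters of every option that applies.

(A) serial: every world has an R-successor.
(B) not transitive: s R u and u R t but not s R t.
(C) symmetric: every R-edge is matched by its reverse.

A, C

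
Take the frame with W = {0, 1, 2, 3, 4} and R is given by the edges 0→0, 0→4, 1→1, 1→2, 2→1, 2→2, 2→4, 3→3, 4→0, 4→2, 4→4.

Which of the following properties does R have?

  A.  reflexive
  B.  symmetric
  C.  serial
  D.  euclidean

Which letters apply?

A, B, C

(A) reflexive: each world relates to itself.
(B) symmetric: every R-edge is matched by its reverse.
(C) serial: every world has an R-successor.
(D) not euclidean: 2 R 1 and 2 R 4 but not 1 R 4.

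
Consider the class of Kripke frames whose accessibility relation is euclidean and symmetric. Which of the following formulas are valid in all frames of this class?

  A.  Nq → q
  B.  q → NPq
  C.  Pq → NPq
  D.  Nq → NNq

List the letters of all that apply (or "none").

A symmetric euclidean relation is transitive (uRv and vRw give vRu by symmetry, then uRw by the euclidean condition, applied at v).
(A) Nq → q is axiom T; it is valid on a frame exactly when R is reflexive. Such an R need not be reflexive, so not valid.
(B) q → NPq (axiom B) characterises the symmetric frames. Every such R is symmetric — valid.
(C) Pq → NPq (axiom 5) characterises the euclidean frames. Every such R is euclidean — valid.
(D) Nq → NNq (axiom 4) characterises the transitive frames. Every such R is transitive — valid.

B, C, D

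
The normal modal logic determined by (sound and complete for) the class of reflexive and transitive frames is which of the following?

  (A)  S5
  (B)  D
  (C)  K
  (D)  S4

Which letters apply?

(A) S5 is determined by the class of reflexive, symmetric, and transitive frames.
(B) D is determined by the class of serial frames.
(C) K is determined by the class of arbitrary frames.
(D) S4 is determined by exactly this class.

D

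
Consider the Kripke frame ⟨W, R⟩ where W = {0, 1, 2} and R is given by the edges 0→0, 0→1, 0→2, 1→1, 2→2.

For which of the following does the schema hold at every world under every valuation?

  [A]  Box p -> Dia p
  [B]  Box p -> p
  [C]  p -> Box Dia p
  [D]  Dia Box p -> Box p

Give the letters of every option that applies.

R is reflexive: each world relates to itself.
R is not symmetric: 0 R 1 but not 1 R 0.
R is not euclidean: 0 R 1 and 0 R 0 but not 1 R 0.
R is serial: every world has an R-successor.
(A) Box p -> Dia p is axiom D, which corresponds to seriality. R is serial — valid.
(B) Box p -> p is axiom T; it is valid on a frame exactly when R is reflexive. R is reflexive, so valid.
(C) p -> Box Dia p (axiom B) characterises the symmetric frames. R is not symmetric — not valid.
(D) the dual of axiom 5: valid iff R is euclidean. R is not euclidean — not valid.

A, B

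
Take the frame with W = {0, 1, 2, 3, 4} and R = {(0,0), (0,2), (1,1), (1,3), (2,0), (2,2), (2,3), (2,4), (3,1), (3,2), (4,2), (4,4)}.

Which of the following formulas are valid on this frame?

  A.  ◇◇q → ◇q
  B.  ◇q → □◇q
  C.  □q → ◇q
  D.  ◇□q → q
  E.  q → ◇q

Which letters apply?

R is not reflexive: not 3 R 3.
R is symmetric: every R-edge is matched by its reverse.
R is not transitive: 0 R 2 and 2 R 3 but not 0 R 3.
R is not euclidean: 2 R 0 and 2 R 3 but not 0 R 3.
R is serial: every world has an R-successor.
(A) the dual of axiom 4: valid iff R is transitive. R is not transitive — not valid.
(B) ◇q → □◇q is axiom 5, which corresponds to the euclidean property. R is not euclidean — not valid.
(C) axiom D: valid iff R is serial. R is serial — valid.
(D) the dual of axiom B: valid iff R is symmetric. R is symmetric — valid.
(E) the dual of axiom T: valid iff R is reflexive. R is not reflexive — not valid.

C, D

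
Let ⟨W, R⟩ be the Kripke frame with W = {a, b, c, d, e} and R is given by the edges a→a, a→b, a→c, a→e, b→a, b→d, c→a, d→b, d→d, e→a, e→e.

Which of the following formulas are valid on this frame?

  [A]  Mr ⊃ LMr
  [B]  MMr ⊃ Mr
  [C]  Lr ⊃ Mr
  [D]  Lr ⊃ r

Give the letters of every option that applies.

R is not reflexive: not b R b.
R is not transitive: a R b and b R d but not a R d.
R is not euclidean: a R b and a R c but not b R c.
R is serial: every world has an R-successor.
(A) Mr ⊃ LMr (axiom 5) characterises the euclidean frames. R is not euclidean — not valid.
(B) the dual of axiom 4: valid iff R is transitive. R is not transitive — not valid.
(C) Lr ⊃ Mr is axiom D, which corresponds to seriality. R is serial — valid.
(D) Lr ⊃ r (axiom T) characterises the reflexive frames. R is not reflexive — not valid.

C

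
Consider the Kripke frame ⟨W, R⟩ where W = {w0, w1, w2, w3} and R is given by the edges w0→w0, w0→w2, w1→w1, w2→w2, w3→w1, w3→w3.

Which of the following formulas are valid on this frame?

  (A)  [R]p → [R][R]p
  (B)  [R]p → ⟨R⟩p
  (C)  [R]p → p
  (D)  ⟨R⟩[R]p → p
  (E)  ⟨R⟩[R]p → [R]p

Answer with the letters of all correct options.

A, B, C

R is reflexive: each world relates to itself.
R is not symmetric: w0 R w2 but not w2 R w0.
R is transitive: R is closed under composition.
R is not euclidean: w0 R w2 and w0 R w0 but not w2 R w0.
R is serial: every world has an R-successor.
(A) [R]p → [R][R]p is axiom 4, which corresponds to transitivity. R is transitive — valid.
(B) axiom D: valid iff R is serial. R is serial — valid.
(C) [R]p → p is axiom T; it is valid on a frame exactly when R is reflexive. R is reflexive, so valid.
(D) the dual of axiom B: valid iff R is symmetric. R is not symmetric — not valid.
(E) ⟨R⟩[R]p → [R]p is the dual of axiom 5, which corresponds to the euclidean property. R is not euclidean — not valid.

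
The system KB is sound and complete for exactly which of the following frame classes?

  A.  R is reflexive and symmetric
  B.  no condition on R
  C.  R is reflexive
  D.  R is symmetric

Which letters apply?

(A) this class determines B (= KTB), not KB.
(B) this class determines K, not KB.
(C) this class determines T (= KT), not KB.
(D) KB is sound and complete for exactly this class.

D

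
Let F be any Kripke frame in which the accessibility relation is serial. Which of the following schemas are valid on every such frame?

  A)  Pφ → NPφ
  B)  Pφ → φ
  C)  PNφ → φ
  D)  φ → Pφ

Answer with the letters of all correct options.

(A) axiom 5: valid iff R is euclidean. Such an R need not be euclidean — not valid.
(B) Pφ → φ is the converse of T; it holds exactly when R ⊆ identity. Such an R need not be a subset of the identity — not valid.
(C) the dual of axiom B: valid iff R is symmetric. Such an R need not be symmetric — not valid.
(D) the dual of axiom T: valid iff R is reflexive. Such an R need not be reflexive — not valid.

none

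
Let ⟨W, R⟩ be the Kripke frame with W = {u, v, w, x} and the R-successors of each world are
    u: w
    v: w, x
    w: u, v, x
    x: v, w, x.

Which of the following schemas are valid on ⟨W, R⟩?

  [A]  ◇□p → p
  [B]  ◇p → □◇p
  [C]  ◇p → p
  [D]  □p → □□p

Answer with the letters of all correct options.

R is symmetric: every R-edge is matched by its reverse.
R is not transitive: u R w and w R u but not u R u.
R is not euclidean: w R u and w R v but not u R v.
R is not a subset of the identity: u R w with u ≠ w.
(A) ◇□p → p is the dual of axiom B; it is valid on a frame exactly when R is symmetric. R is symmetric, so valid.
(B) ◇p → □◇p (axiom 5) characterises the euclidean frames. R is not euclidean — not valid.
(C) ◇p → p is the converse of T; it holds exactly when R ⊆ identity. Here R ⊄ identity — not valid.
(D) □p → □□p is axiom 4, which corresponds to transitivity. R is not transitive — not valid.

A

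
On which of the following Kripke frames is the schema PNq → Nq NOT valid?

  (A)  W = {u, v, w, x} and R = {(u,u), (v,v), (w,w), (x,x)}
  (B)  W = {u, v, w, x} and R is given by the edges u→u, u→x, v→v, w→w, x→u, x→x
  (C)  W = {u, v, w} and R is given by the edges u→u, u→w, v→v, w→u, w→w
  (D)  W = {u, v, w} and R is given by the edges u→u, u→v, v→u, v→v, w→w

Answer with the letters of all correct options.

none

The schema PNq → Nq is the dual of axiom 5; it is valid on a frame iff R is euclidean.
(A) R is euclidean (any two R-successors of the same world are R-related), so the schema is valid here.
(B) R is euclidean (any two R-successors of the same world are R-related), so the schema is valid here.
(C) R is euclidean (any two R-successors of the same world are R-related), so the schema is valid here.
(D) R is euclidean (any two R-successors of the same world are R-related), so the schema is valid here.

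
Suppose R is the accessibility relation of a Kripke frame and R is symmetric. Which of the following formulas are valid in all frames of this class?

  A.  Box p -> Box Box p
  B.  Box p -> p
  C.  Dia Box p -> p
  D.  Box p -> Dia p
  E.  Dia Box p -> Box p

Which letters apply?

C

(A) Box p -> Box Box p is axiom 4; it is valid on a frame exactly when R is transitive. Such an R need not be transitive, so not valid.
(B) axiom T: valid iff R is reflexive. Such an R need not be reflexive — not valid.
(C) the dual of axiom B: valid iff R is symmetric. Every such R is symmetric — valid.
(D) Box p -> Dia p (axiom D) characterises the serial frames. Such an R need not be serial — not valid.
(E) the dual of axiom 5: valid iff R is euclidean. Such an R need not be euclidean — not valid.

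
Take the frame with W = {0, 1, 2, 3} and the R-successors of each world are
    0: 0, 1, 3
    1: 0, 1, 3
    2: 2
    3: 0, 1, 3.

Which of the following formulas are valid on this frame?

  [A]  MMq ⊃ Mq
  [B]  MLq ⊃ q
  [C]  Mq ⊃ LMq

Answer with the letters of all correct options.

R is symmetric: every R-edge is matched by its reverse.
R is transitive: R is closed under composition.
R is euclidean: any two R-successors of the same world are R-related.
(A) MMq ⊃ Mq (the dual of axiom 4) characterises the transitive frames. R is transitive — valid.
(B) the dual of axiom B: valid iff R is symmetric. R is symmetric — valid.
(C) axiom 5: valid iff R is euclidean. R is euclidean — valid.

A, B, C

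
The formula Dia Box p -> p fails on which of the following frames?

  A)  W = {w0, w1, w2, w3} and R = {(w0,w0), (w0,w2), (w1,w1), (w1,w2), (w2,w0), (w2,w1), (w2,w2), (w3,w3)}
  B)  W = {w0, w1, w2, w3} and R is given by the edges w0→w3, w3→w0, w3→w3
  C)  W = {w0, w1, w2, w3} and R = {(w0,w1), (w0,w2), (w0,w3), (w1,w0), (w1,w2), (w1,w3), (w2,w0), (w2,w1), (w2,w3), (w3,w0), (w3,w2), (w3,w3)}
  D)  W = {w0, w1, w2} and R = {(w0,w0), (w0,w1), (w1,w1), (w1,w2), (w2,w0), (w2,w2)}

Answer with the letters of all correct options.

The schema Dia Box p -> p is the dual of axiom B; it is valid on a frame iff R is symmetric.
(A) R is symmetric (every R-edge is matched by its reverse), so the schema is valid here.
(B) R is symmetric (every R-edge is matched by its reverse), so the schema is valid here.
(C) R is not symmetric (w1 R w3 but not w3 R w1), so the schema fails here.
(D) R is not symmetric (w0 R w1 but not w1 R w0), so the schema fails here.

C, D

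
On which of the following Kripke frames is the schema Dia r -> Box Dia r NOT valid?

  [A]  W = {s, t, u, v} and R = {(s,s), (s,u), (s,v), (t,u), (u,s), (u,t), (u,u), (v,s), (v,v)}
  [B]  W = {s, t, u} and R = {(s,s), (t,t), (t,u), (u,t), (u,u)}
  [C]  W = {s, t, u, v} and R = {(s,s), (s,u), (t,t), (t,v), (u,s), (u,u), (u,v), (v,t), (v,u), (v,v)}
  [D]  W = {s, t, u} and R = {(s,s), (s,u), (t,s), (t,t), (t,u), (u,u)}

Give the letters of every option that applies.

A, C, D

The schema Dia r -> Box Dia r is axiom 5; it is valid on a frame iff R is euclidean.
(A) R is not euclidean (s R u and s R v but not u R v), so the schema fails here.
(B) R is euclidean (any two R-successors of the same world are R-related), so the schema is valid here.
(C) R is not euclidean (u R s and u R v but not s R v), so the schema fails here.
(D) R is not euclidean (s R u and s R s but not u R s), so the schema fails here.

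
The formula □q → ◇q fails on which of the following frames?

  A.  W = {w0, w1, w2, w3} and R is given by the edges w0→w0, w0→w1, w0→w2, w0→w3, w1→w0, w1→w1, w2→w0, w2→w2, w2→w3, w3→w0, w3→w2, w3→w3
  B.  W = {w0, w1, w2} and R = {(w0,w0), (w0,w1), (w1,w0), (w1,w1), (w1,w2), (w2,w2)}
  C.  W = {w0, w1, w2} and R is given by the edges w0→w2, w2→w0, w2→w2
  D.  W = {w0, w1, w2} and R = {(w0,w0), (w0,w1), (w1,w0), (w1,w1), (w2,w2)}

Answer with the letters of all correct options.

The schema □q → ◇q is axiom D; it is valid on a frame iff R is serial.
(A) R is serial (every world has an R-successor), so the schema is valid here.
(B) R is serial (every world has an R-successor), so the schema is valid here.
(C) R is not serial (w1 has no R-successor), so the schema fails here.
(D) R is serial (every world has an R-successor), so the schema is valid here.

C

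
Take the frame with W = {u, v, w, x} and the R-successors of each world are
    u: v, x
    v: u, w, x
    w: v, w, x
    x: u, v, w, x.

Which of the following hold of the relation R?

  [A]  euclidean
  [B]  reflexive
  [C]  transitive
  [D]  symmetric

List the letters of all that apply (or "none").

(A) not euclidean: v R u and v R w but not u R w.
(B) not reflexive: not u R u.
(C) not transitive: u R v and v R u but not u R u.
(D) symmetric: every R-edge is matched by its reverse.

D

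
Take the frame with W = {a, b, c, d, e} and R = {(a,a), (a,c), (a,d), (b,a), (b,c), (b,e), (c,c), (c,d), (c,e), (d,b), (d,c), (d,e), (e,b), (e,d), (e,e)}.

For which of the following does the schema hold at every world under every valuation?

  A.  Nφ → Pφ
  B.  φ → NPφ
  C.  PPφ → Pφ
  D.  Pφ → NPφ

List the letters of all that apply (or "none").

R is not symmetric: a R c but not c R a.
R is not transitive: a R c and c R e but not a R e.
R is not euclidean: a R c and a R a but not c R a.
R is serial: every world has an R-successor.
(A) Nφ → Pφ is axiom D; it is valid on a frame exactly when R is serial. R is serial, so valid.
(B) φ → NPφ is axiom B, which corresponds to symmetry. R is not symmetric — not valid.
(C) PPφ → Pφ is the dual of axiom 4; it is valid on a frame exactly when R is transitive. R is not transitive, so not valid.
(D) Pφ → NPφ is axiom 5; it is valid on a frame exactly when R is euclidean. R is not euclidean, so not valid.

A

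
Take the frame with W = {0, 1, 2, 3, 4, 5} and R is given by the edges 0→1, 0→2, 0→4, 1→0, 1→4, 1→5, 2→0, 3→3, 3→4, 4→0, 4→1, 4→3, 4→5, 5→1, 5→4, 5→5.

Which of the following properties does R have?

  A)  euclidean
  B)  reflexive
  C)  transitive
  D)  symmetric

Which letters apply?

D

(A) not euclidean: 0 R 1 and 0 R 2 but not 1 R 2.
(B) not reflexive: not 0 R 0.
(C) not transitive: 0 R 1 and 1 R 0 but not 0 R 0.
(D) symmetric: every R-edge is matched by its reverse.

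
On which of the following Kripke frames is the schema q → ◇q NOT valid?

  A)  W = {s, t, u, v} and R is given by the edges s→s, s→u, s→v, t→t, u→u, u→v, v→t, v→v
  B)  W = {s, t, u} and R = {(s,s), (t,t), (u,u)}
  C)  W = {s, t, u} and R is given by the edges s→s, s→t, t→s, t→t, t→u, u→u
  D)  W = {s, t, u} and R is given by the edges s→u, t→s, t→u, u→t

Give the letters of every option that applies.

The schema q → ◇q is the dual of axiom T; it is valid on a frame iff R is reflexive.
(A) R is reflexive (each world relates to itself), so the schema is valid here.
(B) R is reflexive (each world relates to itself), so the schema is valid here.
(C) R is reflexive (each world relates to itself), so the schema is valid here.
(D) R is not reflexive (not s R s), so the schema fails here.

D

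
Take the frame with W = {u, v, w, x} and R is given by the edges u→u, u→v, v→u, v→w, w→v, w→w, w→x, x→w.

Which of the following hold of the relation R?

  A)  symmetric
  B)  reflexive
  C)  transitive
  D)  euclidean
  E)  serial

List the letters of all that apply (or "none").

(A) symmetric: every R-edge is matched by its reverse.
(B) not reflexive: not v R v.
(C) not transitive: u R v and v R w but not u R w.
(D) not euclidean: v R u and v R w but not u R w.
(E) serial: every world has an R-successor.

A, E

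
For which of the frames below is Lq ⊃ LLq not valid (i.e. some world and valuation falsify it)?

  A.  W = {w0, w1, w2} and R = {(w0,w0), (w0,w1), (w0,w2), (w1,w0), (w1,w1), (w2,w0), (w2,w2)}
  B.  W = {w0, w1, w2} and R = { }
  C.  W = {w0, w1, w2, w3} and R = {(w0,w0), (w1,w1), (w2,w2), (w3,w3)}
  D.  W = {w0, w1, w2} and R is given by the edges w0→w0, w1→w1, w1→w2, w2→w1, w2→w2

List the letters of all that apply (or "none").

A

The schema Lq ⊃ LLq is axiom 4; it is valid on a frame iff R is transitive.
(A) R is not transitive (w1 R w0 and w0 R w2 but not w1 R w2), so the schema fails here.
(B) R is transitive (R is closed under composition), so the schema is valid here.
(C) R is transitive (R is closed under composition), so the schema is valid here.
(D) R is transitive (R is closed under composition), so the schema is valid here.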